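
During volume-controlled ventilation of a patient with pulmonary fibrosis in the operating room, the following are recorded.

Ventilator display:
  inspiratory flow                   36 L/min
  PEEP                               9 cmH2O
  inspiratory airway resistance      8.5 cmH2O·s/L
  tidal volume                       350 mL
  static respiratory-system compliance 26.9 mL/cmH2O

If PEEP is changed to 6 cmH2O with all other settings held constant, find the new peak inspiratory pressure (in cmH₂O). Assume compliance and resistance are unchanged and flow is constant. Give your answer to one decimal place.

24.1

Flow: 36 L/min ÷ 60 = 0.6 L/s.
PIP = Vt/C + R·V̇ + PEEP (constant-flow equation of motion).
Only the baseline term changes: ΔPIP = ΔPEEP = 6 − 9 = -3.0 cmH2O.
Original PIP = 350/26.9 + 8.5×0.6 + 9 = 27.111 cmH2O; new PIP = 27.111 + (-3.0) = 24.111 cmH2O.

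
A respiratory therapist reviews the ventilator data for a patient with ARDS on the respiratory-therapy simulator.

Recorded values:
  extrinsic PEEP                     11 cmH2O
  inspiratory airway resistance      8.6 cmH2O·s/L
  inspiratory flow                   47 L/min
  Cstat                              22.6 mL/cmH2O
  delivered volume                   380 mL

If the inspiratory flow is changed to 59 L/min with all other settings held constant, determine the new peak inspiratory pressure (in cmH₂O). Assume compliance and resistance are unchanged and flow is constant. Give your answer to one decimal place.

Flow: 47 L/min ÷ 60 = 0.7833 L/s.
New flow: 59 L/min ÷ 60 = 0.9833 L/s.
PIP = Vt/C + R·V̇ + PEEP (constant-flow equation of motion).
Only the resistive term changes: ΔPIP = R × ΔV̇ = 8.6 × (0.9833 − 0.7833) = 8.6 × 0.2 = 1.72 cmH2O.
Original PIP = 380/22.6 + 8.6×0.7833 + 11 = 34.551 cmH2O; new PIP = 34.551 + (1.72) = 36.271 cmH2O.

36.3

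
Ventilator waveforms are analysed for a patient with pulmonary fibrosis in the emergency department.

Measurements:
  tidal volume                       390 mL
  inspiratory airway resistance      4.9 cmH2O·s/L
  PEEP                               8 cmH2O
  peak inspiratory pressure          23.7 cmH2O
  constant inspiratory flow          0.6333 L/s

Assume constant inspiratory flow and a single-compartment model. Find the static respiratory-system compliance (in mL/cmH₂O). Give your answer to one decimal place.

Equation of motion (constant flow): PIP = Vt/C + R·V̇ + PEEP.
Vt/C = PIP − R·V̇ − PEEP = 23.7 − 4.9×0.6333 − 8 = 23.7 − 3.103 − 8 = 12.597 cmH2O.
C = Vt / 12.597 = 390 / 12.597 = 30.96 mL/cmH2O.

31.0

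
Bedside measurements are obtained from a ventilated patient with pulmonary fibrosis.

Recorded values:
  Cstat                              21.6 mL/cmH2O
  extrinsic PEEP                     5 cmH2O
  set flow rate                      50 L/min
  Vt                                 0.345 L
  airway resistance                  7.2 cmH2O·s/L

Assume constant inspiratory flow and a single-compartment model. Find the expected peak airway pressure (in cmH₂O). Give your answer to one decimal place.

27.0

Flow: 50 L/min ÷ 60 = 0.8333 L/s.
Equation of motion (constant flow): PIP = Vt/C + R·V̇ + PEEP.
PIP = 345/21.6 + 7.2×0.8333 + 5 = 15.972 + 6.0 + 5 = 26.972 cmH2O.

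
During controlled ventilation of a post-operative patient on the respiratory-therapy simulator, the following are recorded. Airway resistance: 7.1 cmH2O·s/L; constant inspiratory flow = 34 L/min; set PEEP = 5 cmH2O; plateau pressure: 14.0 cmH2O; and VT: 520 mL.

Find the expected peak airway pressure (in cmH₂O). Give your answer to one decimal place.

18.0

Flow: 34 L/min ÷ 60 = 0.5667 L/s.
PIP = Pplat + Raw × flow = 14.0 + 7.1 × 0.5667 = 14.0 + 4.024 = 18.024 cmH2O.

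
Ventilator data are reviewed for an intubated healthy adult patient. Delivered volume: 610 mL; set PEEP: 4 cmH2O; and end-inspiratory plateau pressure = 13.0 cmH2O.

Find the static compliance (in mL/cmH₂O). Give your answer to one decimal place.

67.8

Cstat = Vt / (Pplat − PEEP) = 610 / (13.0 − 4) = 610 / 9.0 = 67.778 mL/cmH2O.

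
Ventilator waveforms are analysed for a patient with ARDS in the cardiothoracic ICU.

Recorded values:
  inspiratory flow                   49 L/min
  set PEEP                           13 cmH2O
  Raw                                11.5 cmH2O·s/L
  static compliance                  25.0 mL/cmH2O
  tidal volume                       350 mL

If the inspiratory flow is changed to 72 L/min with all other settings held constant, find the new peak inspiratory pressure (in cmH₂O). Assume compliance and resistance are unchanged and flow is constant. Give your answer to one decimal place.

40.8

Flow: 49 L/min ÷ 60 = 0.8167 L/s.
New flow: 72 L/min ÷ 60 = 1.2 L/s.
PIP = Vt/C + R·V̇ + PEEP (constant-flow equation of motion).
Only the resistive term changes: ΔPIP = R × ΔV̇ = 11.5 × (1.2 − 0.8167) = 11.5 × 0.3833 = 4.408 cmH2O.
Original PIP = 350/25.0 + 11.5×0.8167 + 13 = 36.392 cmH2O; new PIP = 36.392 + (4.408) = 40.8 cmH2O.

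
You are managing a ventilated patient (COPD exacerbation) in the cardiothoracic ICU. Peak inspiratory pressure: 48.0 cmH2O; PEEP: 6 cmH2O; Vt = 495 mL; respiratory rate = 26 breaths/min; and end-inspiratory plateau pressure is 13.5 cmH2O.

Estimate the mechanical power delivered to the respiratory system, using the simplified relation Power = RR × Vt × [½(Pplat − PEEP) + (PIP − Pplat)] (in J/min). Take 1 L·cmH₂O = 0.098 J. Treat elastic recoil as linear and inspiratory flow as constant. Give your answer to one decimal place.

Per-breath work = Vt × [½(Pplat−PEEP) + (PIP−Pplat)] = 0.495 × [0.5×7.5 + 34.5] = 0.495 × 38.25 = 18.934 L·cmH2O.
Power = 26 × 18.934 = 492.28 L·cmH2O/min.
× 0.098 J/(L·cmH2O) → 48.243 J/min.

48.2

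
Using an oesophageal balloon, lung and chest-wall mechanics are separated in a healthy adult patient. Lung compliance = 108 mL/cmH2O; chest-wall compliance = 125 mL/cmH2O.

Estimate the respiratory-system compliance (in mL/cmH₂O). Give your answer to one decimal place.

Lung and chest wall are elastances in series: 1/Crs = 1/CL + 1/Ccw.
1/Crs = 1/108 + 1/125 = 0.01726.
Crs = 57.937 mL/cmH2O.

57.9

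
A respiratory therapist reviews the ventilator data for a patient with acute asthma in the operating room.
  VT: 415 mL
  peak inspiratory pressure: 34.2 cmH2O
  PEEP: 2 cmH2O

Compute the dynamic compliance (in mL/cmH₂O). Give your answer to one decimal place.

Dynamic compliance = Vt / (PIP − PEEP) = 415 / (34.2 − 2) = 415 / 32.2 = 12.888 mL/cmH2O.

12.9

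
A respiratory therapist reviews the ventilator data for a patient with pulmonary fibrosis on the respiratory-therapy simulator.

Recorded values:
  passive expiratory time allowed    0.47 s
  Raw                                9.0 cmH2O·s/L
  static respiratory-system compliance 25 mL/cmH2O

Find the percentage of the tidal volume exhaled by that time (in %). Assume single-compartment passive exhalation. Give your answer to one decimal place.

87.6

τ = R × C = 9.0 × 25 mL/cmH2O = 9.0 × 0.025 L/cmH2O = 0.225 s.
Passive exhalation: V(t)/V₀ = e^(−t/τ) = e^(−0.47/0.225) = 0.1238.
Fraction exhaled = 1 − 0.1238 = 0.8762 → 87.62%.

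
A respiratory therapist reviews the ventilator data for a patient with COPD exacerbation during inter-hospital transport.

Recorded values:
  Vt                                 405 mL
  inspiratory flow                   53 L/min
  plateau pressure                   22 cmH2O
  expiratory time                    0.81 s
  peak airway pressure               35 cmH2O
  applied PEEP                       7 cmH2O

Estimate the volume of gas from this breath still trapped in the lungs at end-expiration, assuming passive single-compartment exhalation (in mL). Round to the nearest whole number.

Flow: 53 L/min ÷ 60 = 0.8833 L/s.
R = (PIP − Pplat)/V̇ = (35 − 22) / 0.8833 = 13.0/0.8833 = 14.718 cmH2O·s/L.
C = Vt/(Pplat − PEEP) = 405.0 / (22 − 7) = 405.0/15.0 = 27.0 mL/cmH2O.
τ = R × C = 14.718 × 0.027 L/cmH2O = 0.3974 s.
Fraction remaining = e^(−Te/τ) = e^(−0.81/0.3974) = 0.1303.
Trapped volume = 405.0 × 0.1303 = 52.772 mL.

53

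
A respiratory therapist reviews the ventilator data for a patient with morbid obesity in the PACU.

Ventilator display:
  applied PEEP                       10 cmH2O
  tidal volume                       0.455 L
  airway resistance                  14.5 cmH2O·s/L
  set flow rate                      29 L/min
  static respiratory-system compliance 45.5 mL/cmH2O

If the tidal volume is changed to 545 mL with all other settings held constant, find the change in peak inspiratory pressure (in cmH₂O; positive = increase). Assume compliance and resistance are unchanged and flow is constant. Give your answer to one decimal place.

2.0

PIP = Vt/C + R·V̇ + PEEP (constant-flow equation of motion).
Only the elastic term changes: ΔPIP = ΔVt / C = (545 − 455) / 45.5 = 1.978 cmH2O.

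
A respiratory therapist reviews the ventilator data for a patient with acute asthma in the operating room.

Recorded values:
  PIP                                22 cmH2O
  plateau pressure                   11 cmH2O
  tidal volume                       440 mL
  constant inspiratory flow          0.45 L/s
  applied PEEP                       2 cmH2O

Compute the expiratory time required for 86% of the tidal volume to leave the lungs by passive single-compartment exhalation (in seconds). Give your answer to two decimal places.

R = (PIP − Pplat)/V̇ = (22 − 11) / 0.45 = 11.0/0.45 = 24.444 cmH2O·s/L.
C = Vt/(Pplat − PEEP) = 440.0 / (11 − 2) = 440.0/9.0 = 48.889 mL/cmH2O.
τ = R × C = 24.444 × 0.04889 L/cmH2O = 1.195 s.
t = −τ·ln(1 − 0.86) = −1.195·ln(0.14) = 2.35 s.

2.35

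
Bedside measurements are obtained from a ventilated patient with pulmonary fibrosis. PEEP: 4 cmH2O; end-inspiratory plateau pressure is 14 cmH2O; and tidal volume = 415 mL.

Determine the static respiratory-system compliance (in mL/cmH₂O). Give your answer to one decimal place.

41.5

Cstat = Vt / (Pplat − PEEP) = 415 / (14 − 4) = 415 / 10.0 = 41.5 mL/cmH2O.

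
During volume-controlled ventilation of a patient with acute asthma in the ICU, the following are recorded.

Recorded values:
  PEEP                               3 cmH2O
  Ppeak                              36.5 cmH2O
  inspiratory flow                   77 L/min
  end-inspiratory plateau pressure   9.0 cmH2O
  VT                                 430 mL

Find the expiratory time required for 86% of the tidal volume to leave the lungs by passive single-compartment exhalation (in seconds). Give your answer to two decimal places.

3.02

Flow: 77 L/min ÷ 60 = 1.2833 L/s.
R = (PIP − Pplat)/V̇ = (36.5 − 9.0) / 1.2833 = 27.5/1.2833 = 21.429 cmH2O·s/L.
C = Vt/(Pplat − PEEP) = 430.0 / (9.0 − 3) = 430.0/6.0 = 71.667 mL/cmH2O.
τ = R × C = 21.429 × 0.07167 L/cmH2O = 1.536 s.
t = −τ·ln(1 − 0.86) = −1.536·ln(0.14) = 3.02 s.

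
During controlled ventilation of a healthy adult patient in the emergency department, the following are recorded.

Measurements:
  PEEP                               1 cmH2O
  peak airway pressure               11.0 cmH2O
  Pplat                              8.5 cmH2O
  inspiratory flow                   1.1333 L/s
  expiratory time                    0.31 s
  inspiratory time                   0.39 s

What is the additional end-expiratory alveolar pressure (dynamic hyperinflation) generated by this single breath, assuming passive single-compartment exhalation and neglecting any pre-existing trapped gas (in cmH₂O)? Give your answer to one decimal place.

0.7

Vt = flow × Ti = 1.1333 L/s × 0.39 s × 1000 mL/L = 441.99 mL.
R = (PIP − Pplat)/V̇ = (11.0 − 8.5) / 1.1333 = 2.5/1.1333 = 2.206 cmH2O·s/L.
C = Vt/(Pplat − PEEP) = 441.99 / (8.5 − 1) = 441.99/7.5 = 58.932 mL/cmH2O.
τ = R × C = 2.206 × 0.05893 L/cmH2O = 0.13 s.
Fraction remaining = e^(−Te/τ) = e^(−0.31/0.13) = 0.09212; trapped volume = 441.99 × 0.09212 = 40.716 mL.
Additional alveolar pressure from trapping ≈ V_trapped / C = 40.716 / 58.932 = 0.6909 cmH2O.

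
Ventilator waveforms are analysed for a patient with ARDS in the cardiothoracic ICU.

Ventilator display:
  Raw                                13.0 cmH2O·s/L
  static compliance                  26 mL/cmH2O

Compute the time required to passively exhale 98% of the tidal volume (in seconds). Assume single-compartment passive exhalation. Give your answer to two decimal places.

τ = R × C = 13.0 × 26 mL/cmH2O = 13.0 × 0.026 L/cmH2O = 0.338 s.
Exhaled fraction f = 1 − e^(−t/τ) → t = −τ·ln(1 − f) = −0.338·ln(0.02) = 1.322 s.

1.32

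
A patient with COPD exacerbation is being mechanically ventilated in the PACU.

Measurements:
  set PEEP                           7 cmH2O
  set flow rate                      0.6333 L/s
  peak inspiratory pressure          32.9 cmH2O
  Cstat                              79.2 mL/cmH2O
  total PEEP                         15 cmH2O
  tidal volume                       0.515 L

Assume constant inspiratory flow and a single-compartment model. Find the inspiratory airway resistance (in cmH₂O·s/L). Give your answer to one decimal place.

18.0

Total PEEP = 15 cmH2O (set 7 + intrinsic 8); this is the baseline alveolar pressure.
Equation of motion (constant flow): PIP = Vt/C + R·V̇ + PEEP.
R·V̇ = PIP − Vt/C − PEEP = 32.9 − 515/79.2 − 15 = 32.9 − 6.503 − 15 = 11.397 cmH2O.
R = 11.397 / 0.6333 = 17.996 cmH2O·s/L.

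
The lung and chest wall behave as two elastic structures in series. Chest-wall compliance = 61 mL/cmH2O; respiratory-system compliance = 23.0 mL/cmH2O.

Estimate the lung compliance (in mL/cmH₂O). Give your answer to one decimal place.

1/CL = 1/Crs − 1/Ccw.
1/CL = 1/23.0 − 1/61 = 0.02708.
CL = 36.928 mL/cmH2O.

36.9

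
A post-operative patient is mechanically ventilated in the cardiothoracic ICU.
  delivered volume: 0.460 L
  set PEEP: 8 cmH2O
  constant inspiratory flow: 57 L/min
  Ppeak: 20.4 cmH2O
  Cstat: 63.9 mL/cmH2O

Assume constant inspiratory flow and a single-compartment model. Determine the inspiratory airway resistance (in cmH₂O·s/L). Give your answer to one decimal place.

Flow: 57 L/min ÷ 60 = 0.95 L/s.
Equation of motion (constant flow): PIP = Vt/C + R·V̇ + PEEP.
R·V̇ = PIP − Vt/C − PEEP = 20.4 − 460/63.9 − 8 = 20.4 − 7.199 − 8 = 5.201 cmH2O.
R = 5.201 / 0.95 = 5.475 cmH2O·s/L.

5.5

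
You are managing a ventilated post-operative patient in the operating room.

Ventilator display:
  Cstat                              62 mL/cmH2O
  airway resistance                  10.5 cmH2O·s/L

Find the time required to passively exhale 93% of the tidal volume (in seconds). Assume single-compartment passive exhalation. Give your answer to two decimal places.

τ = R × C = 10.5 × 62 mL/cmH2O = 10.5 × 0.062 L/cmH2O = 0.651 s.
Exhaled fraction f = 1 − e^(−t/τ) → t = −τ·ln(1 − f) = −0.651·ln(0.07) = 1.731 s.

1.73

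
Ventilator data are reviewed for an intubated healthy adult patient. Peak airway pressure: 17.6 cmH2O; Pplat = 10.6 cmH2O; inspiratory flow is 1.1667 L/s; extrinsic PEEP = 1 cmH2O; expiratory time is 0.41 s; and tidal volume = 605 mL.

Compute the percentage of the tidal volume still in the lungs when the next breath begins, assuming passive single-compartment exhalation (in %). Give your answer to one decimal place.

33.8

R = (PIP − Pplat)/V̇ = (17.6 − 10.6) / 1.1667 = 7.0/1.1667 = 6.0 cmH2O·s/L.
C = Vt/(Pplat − PEEP) = 605.0 / (10.6 − 1) = 605.0/9.6 = 63.021 mL/cmH2O.
τ = R × C = 6.0 × 0.06302 L/cmH2O = 0.3781 s.
Fraction remaining at end-expiration = e^(−Te/τ) = e^(−0.41/0.3781) = 0.3381 → 33.81%.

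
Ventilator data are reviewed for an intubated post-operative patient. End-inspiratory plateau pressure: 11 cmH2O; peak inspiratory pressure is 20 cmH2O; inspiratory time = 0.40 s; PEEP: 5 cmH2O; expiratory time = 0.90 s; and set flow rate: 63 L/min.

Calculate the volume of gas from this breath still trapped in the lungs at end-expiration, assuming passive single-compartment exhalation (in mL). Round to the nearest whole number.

Flow: 63 L/min ÷ 60 = 1.05 L/s.
Vt = flow × Ti = 1.05 L/s × 0.40 s × 1000 mL/L = 420.0 mL.
R = (PIP − Pplat)/V̇ = (20 − 11) / 1.05 = 9.0/1.05 = 8.571 cmH2O·s/L.
C = Vt/(Pplat − PEEP) = 420.0 / (11 − 5) = 420.0/6.0 = 70.0 mL/cmH2O.
τ = R × C = 8.571 × 0.07 L/cmH2O = 0.6 s.
Fraction remaining = e^(−Te/τ) = e^(−0.90/0.6) = 0.2231.
Trapped volume = 420.0 × 0.2231 = 93.702 mL.

94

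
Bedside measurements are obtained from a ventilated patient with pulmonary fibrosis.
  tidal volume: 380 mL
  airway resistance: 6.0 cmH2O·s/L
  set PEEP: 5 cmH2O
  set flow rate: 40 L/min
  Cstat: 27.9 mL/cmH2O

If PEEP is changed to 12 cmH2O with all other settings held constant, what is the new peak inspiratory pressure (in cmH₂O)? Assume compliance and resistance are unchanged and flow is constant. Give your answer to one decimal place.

29.6

Flow: 40 L/min ÷ 60 = 0.6667 L/s.
PIP = Vt/C + R·V̇ + PEEP (constant-flow equation of motion).
Only the baseline term changes: ΔPIP = ΔPEEP = 12 − 5 = 7.0 cmH2O.
Original PIP = 380/27.9 + 6.0×0.6667 + 5 = 22.62 cmH2O; new PIP = 22.62 + (7.0) = 29.62 cmH2O.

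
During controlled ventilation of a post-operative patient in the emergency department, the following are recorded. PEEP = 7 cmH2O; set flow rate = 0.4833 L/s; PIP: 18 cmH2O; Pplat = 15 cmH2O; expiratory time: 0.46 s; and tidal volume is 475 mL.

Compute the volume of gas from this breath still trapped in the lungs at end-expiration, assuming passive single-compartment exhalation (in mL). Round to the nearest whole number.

R = (PIP − Pplat)/V̇ = (18 − 15) / 0.4833 = 3.0/0.4833 = 6.207 cmH2O·s/L.
C = Vt/(Pplat − PEEP) = 475.0 / (15 − 7) = 475.0/8.0 = 59.375 mL/cmH2O.
τ = R × C = 6.207 × 0.05938 L/cmH2O = 0.3686 s.
Fraction remaining = e^(−Te/τ) = e^(−0.46/0.3686) = 0.2871.
Trapped volume = 475.0 × 0.2871 = 136.37 mL.

136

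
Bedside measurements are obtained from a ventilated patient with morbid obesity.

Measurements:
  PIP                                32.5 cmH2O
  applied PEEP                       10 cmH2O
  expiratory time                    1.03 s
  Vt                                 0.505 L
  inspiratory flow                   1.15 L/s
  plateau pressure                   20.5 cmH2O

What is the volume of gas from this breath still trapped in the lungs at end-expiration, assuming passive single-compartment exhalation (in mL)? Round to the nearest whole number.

65

R = (PIP − Pplat)/V̇ = (32.5 − 20.5) / 1.15 = 12.0/1.15 = 10.435 cmH2O·s/L.
C = Vt/(Pplat − PEEP) = 505.0 / (20.5 − 10) = 505.0/10.5 = 48.095 mL/cmH2O.
τ = R × C = 10.435 × 0.0481 L/cmH2O = 0.5019 s.
Fraction remaining = e^(−Te/τ) = e^(−1.03/0.5019) = 0.1285.
Trapped volume = 505.0 × 0.1285 = 64.893 mL.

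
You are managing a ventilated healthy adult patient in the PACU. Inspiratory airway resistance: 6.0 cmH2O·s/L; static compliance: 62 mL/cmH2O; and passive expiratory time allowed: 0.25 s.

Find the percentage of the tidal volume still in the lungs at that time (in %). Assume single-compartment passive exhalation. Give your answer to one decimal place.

τ = R × C = 6.0 × 62 mL/cmH2O = 6.0 × 0.062 L/cmH2O = 0.372 s.
Passive exhalation: V(t)/V₀ = e^(−t/τ) = e^(−0.25/0.372) = 0.5107.
Fraction remaining = 0.5107 → 51.07%.

51.1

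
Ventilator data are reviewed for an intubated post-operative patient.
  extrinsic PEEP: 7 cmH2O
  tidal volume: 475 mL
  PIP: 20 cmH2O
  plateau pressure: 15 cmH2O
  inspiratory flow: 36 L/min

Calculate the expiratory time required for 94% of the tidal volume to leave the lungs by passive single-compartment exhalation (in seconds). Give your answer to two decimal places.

Flow: 36 L/min ÷ 60 = 0.6 L/s.
R = (PIP − Pplat)/V̇ = (20 − 15) / 0.6 = 5.0/0.6 = 8.333 cmH2O·s/L.
C = Vt/(Pplat − PEEP) = 475.0 / (15 − 7) = 475.0/8.0 = 59.375 mL/cmH2O.
τ = R × C = 8.333 × 0.05938 L/cmH2O = 0.4948 s.
t = −τ·ln(1 − 0.94) = −0.4948·ln(0.06) = 1.392 s.

1.39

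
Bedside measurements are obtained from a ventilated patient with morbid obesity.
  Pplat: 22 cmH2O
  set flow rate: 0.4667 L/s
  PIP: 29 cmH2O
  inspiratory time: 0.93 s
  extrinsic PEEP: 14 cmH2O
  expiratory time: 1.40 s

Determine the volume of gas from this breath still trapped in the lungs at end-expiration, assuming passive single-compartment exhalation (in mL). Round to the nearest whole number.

Vt = flow × Ti = 0.4667 L/s × 0.93 s × 1000 mL/L = 434.03 mL.
R = (PIP − Pplat)/V̇ = (29 − 22) / 0.4667 = 7.0/0.4667 = 14.999 cmH2O·s/L.
C = Vt/(Pplat − PEEP) = 434.03 / (22 − 14) = 434.03/8.0 = 54.254 mL/cmH2O.
τ = R × C = 14.999 × 0.05425 L/cmH2O = 0.8137 s.
Fraction remaining = e^(−Te/τ) = e^(−1.40/0.8137) = 0.179.
Trapped volume = 434.03 × 0.179 = 77.691 mL.

78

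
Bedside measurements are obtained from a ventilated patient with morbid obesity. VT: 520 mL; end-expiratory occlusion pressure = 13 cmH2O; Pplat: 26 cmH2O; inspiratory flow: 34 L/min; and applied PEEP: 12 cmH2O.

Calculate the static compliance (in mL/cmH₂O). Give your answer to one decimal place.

End-expiratory occlusion gives total PEEP = 13 cmH2O (intrinsic PEEP = 13 − 12 = 1). Use total PEEP for the elastic gradient.
Cstat = Vt / (Pplat − PEEPtotal) = 520 / (26 − 13) = 520 / 13.0 = 40.0 mL/cmH2O.

40.0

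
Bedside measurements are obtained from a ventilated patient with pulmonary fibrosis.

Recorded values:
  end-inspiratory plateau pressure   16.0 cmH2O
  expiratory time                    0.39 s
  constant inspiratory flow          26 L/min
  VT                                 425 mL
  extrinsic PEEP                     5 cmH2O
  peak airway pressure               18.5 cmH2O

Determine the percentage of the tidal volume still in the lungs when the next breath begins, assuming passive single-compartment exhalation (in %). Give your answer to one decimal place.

Flow: 26 L/min ÷ 60 = 0.4333 L/s.
R = (PIP − Pplat)/V̇ = (18.5 − 16.0) / 0.4333 = 2.5/0.4333 = 5.77 cmH2O·s/L.
C = Vt/(Pplat − PEEP) = 425.0 / (16.0 − 5) = 425.0/11.0 = 38.636 mL/cmH2O.
τ = R × C = 5.77 × 0.03864 L/cmH2O = 0.223 s.
Fraction remaining at end-expiration = e^(−Te/τ) = e^(−0.39/0.223) = 0.174 → 17.4%.

17.4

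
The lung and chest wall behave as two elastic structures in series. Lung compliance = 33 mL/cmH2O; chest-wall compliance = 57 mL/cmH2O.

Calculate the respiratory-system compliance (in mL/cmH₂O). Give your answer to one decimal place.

20.9

Lung and chest wall are elastances in series: 1/Crs = 1/CL + 1/Ccw.
1/Crs = 1/33 + 1/57 = 0.04785.
Crs = 20.899 mL/cmH2O.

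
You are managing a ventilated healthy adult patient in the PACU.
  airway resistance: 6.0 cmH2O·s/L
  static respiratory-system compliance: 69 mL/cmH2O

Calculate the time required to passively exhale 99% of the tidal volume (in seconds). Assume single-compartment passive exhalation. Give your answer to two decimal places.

τ = R × C = 6.0 × 69 mL/cmH2O = 6.0 × 0.069 L/cmH2O = 0.414 s.
Exhaled fraction f = 1 − e^(−t/τ) → t = −τ·ln(1 − f) = −0.414·ln(0.01) = 1.907 s.

1.91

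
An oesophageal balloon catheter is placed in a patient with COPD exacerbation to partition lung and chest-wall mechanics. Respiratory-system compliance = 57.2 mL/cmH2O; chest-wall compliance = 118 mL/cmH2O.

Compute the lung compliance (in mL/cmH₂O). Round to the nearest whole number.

111

1/CL = 1/Crs − 1/Ccw.
1/CL = 1/57.2 − 1/118 = 0.009008.
CL = 111.01 mL/cmH2O.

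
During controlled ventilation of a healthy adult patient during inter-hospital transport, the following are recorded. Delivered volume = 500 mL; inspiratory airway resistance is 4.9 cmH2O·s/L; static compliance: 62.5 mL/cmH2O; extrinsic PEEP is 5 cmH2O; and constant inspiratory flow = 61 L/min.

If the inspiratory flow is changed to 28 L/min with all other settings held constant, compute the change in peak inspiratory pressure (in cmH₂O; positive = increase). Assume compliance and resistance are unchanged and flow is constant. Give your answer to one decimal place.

-2.7

Flow: 61 L/min ÷ 60 = 1.0167 L/s.
New flow: 28 L/min ÷ 60 = 0.4667 L/s.
PIP = Vt/C + R·V̇ + PEEP (constant-flow equation of motion).
Only the resistive term changes: ΔPIP = R × ΔV̇ = 4.9 × (0.4667 − 1.0167) = 4.9 × -0.55 = -2.695 cmH2O.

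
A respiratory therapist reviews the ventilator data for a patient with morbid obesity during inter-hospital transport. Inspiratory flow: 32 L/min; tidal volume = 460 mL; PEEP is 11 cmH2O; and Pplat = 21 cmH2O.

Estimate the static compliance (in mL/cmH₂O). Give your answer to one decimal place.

46.0

Cstat = Vt / (Pplat − PEEP) = 460 / (21 − 11) = 460 / 10.0 = 46.0 mL/cmH2O.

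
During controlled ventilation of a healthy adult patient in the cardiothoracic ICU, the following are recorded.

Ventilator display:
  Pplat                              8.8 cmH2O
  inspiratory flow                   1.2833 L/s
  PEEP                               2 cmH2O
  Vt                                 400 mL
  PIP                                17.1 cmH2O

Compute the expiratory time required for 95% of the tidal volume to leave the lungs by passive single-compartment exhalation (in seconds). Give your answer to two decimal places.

1.14

R = (PIP − Pplat)/V̇ = (17.1 − 8.8) / 1.2833 = 8.3/1.2833 = 6.468 cmH2O·s/L.
C = Vt/(Pplat − PEEP) = 400.0 / (8.8 − 2) = 400.0/6.8 = 58.824 mL/cmH2O.
τ = R × C = 6.468 × 0.05882 L/cmH2O = 0.3804 s.
t = −τ·ln(1 − 0.95) = −0.3804·ln(0.05) = 1.14 s.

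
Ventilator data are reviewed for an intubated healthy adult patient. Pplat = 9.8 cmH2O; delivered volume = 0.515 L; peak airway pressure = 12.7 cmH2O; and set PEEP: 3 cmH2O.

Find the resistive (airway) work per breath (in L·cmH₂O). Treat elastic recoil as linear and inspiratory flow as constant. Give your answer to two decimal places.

1.49

With constant inspiratory flow the resistive pressure is constant at PIP − Pplat = 12.7 − 9.8 = 2.9 cmH2O, so resistive work = 2.9 × 0.515 = 1.494 L·cmH2O.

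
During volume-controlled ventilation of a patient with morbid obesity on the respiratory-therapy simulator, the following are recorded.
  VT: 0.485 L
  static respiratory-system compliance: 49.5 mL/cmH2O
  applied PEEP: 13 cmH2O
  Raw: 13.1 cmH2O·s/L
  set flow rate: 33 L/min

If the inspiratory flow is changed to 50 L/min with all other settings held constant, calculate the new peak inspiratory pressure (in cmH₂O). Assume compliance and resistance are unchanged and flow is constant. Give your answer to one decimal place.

Flow: 33 L/min ÷ 60 = 0.55 L/s.
New flow: 50 L/min ÷ 60 = 0.8333 L/s.
PIP = Vt/C + R·V̇ + PEEP (constant-flow equation of motion).
Only the resistive term changes: ΔPIP = R × ΔV̇ = 13.1 × (0.8333 − 0.55) = 13.1 × 0.2833 = 3.711 cmH2O.
Original PIP = 485/49.5 + 13.1×0.55 + 13 = 30.003 cmH2O; new PIP = 30.003 + (3.711) = 33.714 cmH2O.

33.7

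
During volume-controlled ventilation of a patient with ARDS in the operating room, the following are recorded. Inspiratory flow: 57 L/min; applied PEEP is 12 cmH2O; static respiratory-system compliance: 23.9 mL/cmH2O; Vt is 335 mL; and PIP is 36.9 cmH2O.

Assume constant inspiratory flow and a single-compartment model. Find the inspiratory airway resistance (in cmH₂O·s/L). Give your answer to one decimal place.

Flow: 57 L/min ÷ 60 = 0.95 L/s.
Equation of motion (constant flow): PIP = Vt/C + R·V̇ + PEEP.
R·V̇ = PIP − Vt/C − PEEP = 36.9 − 335/23.9 − 12 = 36.9 − 14.017 − 12 = 10.883 cmH2O.
R = 10.883 / 0.95 = 11.456 cmH2O·s/L.

11.5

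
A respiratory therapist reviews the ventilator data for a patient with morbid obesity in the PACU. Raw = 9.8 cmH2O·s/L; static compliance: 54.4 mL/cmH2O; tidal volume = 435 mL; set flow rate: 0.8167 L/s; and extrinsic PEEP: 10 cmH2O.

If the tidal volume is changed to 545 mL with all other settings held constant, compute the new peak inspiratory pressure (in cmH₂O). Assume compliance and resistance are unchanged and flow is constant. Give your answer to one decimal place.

28.0

PIP = Vt/C + R·V̇ + PEEP (constant-flow equation of motion).
Only the elastic term changes: ΔPIP = ΔVt / C = (545 − 435) / 54.4 = 2.022 cmH2O.
Original PIP = 435/54.4 + 9.8×0.8167 + 10 = 26.0 cmH2O; new PIP = 26.0 + (2.022) = 28.022 cmH2O.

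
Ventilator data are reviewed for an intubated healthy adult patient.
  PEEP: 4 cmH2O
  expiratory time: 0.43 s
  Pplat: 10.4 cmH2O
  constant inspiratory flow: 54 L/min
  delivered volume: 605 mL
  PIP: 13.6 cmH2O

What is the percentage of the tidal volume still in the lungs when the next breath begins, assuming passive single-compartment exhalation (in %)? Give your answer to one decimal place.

Flow: 54 L/min ÷ 60 = 0.9 L/s.
R = (PIP − Pplat)/V̇ = (13.6 − 10.4) / 0.9 = 3.2/0.9 = 3.556 cmH2O·s/L.
C = Vt/(Pplat − PEEP) = 605.0 / (10.4 − 4) = 605.0/6.4 = 94.531 mL/cmH2O.
τ = R × C = 3.556 × 0.09453 L/cmH2O = 0.3361 s.
Fraction remaining at end-expiration = e^(−Te/τ) = e^(−0.43/0.3361) = 0.2782 → 27.82%.

27.8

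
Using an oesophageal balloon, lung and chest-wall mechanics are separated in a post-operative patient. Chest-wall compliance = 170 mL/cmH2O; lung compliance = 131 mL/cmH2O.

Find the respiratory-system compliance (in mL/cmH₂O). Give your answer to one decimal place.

74.0

Lung and chest wall are elastances in series: 1/Crs = 1/CL + 1/Ccw.
1/Crs = 1/131 + 1/170 = 0.01352.
Crs = 73.964 mL/cmH2O.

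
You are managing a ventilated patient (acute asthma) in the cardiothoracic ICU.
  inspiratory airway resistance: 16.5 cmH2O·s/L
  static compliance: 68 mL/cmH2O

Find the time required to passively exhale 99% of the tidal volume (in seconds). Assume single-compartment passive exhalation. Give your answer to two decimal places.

5.17

τ = R × C = 16.5 × 68 mL/cmH2O = 16.5 × 0.068 L/cmH2O = 1.122 s.
Exhaled fraction f = 1 − e^(−t/τ) → t = −τ·ln(1 − f) = −1.122·ln(0.01) = 5.167 s.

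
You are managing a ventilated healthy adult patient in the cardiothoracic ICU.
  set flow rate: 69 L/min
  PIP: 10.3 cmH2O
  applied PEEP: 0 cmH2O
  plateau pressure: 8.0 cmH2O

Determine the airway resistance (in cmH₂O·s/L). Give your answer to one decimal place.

2.0

Flow: 69 L/min ÷ 60 = 1.15 L/s.
Raw = (PIP − Pplat) / flow = (10.3 − 8.0) / 1.15 = 2.3 / 1.15 = 2.0 cmH2O·s/L.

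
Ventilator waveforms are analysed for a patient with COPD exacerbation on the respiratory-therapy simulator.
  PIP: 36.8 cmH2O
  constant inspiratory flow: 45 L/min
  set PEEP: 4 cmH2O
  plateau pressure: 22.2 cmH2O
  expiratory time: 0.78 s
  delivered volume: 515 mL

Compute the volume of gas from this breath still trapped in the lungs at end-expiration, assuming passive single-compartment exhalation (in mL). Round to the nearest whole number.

125

Flow: 45 L/min ÷ 60 = 0.75 L/s.
R = (PIP − Pplat)/V̇ = (36.8 − 22.2) / 0.75 = 14.6/0.75 = 19.467 cmH2O·s/L.
C = Vt/(Pplat − PEEP) = 515.0 / (22.2 − 4) = 515.0/18.2 = 28.297 mL/cmH2O.
τ = R × C = 19.467 × 0.0283 L/cmH2O = 0.5509 s.
Fraction remaining = e^(−Te/τ) = e^(−0.78/0.5509) = 0.2427.
Trapped volume = 515.0 × 0.2427 = 124.99 mL.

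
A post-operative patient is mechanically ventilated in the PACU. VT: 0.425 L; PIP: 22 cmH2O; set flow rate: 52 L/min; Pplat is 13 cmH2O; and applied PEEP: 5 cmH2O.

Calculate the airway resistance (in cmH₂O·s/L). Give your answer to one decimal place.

10.4

Flow: 52 L/min ÷ 60 = 0.8667 L/s.
Raw = (PIP − Pplat) / flow = (22 − 13) / 0.8667 = 9.0 / 0.8667 = 10.384 cmH2O·s/L.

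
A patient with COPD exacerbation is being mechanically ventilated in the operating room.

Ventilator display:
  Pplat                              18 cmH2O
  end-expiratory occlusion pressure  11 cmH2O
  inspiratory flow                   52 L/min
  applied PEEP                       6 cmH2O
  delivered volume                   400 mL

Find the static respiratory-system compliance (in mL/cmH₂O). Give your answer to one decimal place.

57.1

End-expiratory occlusion gives total PEEP = 11 cmH2O (intrinsic PEEP = 11 − 6 = 5). Use total PEEP for the elastic gradient.
Cstat = Vt / (Pplat − PEEPtotal) = 400 / (18 − 11) = 400 / 7.0 = 57.143 mL/cmH2O.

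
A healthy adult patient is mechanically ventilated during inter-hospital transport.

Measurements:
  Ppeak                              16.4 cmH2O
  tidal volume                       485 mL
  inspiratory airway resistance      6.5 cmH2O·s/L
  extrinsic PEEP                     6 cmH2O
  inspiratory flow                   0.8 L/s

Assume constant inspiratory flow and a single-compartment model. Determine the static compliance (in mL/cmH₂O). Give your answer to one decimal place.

93.3

Equation of motion (constant flow): PIP = Vt/C + R·V̇ + PEEP.
Vt/C = PIP − R·V̇ − PEEP = 16.4 − 6.5×0.8 − 6 = 16.4 − 5.2 − 6 = 5.2 cmH2O.
C = Vt / 5.2 = 485 / 5.2 = 93.269 mL/cmH2O.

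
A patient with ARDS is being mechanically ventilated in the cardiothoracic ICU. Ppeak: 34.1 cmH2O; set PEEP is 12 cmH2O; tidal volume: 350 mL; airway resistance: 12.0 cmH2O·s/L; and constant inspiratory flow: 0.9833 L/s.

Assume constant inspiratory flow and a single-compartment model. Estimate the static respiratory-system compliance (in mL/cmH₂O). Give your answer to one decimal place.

Equation of motion (constant flow): PIP = Vt/C + R·V̇ + PEEP.
Vt/C = PIP − R·V̇ − PEEP = 34.1 − 12.0×0.9833 − 12 = 34.1 − 11.8 − 12 = 10.3 cmH2O.
C = Vt / 10.3 = 350 / 10.3 = 33.981 mL/cmH2O.

34.0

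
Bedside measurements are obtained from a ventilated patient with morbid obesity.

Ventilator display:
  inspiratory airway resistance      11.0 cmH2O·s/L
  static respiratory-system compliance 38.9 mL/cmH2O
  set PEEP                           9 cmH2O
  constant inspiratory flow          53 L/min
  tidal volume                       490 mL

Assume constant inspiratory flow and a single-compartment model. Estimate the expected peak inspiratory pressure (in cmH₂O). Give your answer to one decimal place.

Flow: 53 L/min ÷ 60 = 0.8833 L/s.
Equation of motion (constant flow): PIP = Vt/C + R·V̇ + PEEP.
PIP = 490/38.9 + 11.0×0.8833 + 9 = 12.596 + 9.716 + 9 = 31.312 cmH2O.

31.3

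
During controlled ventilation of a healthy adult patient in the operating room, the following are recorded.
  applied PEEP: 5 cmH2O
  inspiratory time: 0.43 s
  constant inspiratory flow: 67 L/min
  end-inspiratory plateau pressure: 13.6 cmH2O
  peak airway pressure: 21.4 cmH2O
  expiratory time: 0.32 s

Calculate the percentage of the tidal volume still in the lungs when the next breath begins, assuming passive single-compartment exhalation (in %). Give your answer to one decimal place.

44.0

Flow: 67 L/min ÷ 60 = 1.1167 L/s.
Vt = flow × Ti = 1.1167 L/s × 0.43 s × 1000 mL/L = 480.18 mL.
R = (PIP − Pplat)/V̇ = (21.4 − 13.6) / 1.1167 = 7.8/1.1167 = 6.985 cmH2O·s/L.
C = Vt/(Pplat − PEEP) = 480.18 / (13.6 − 5) = 480.18/8.6 = 55.835 mL/cmH2O.
τ = R × C = 6.985 × 0.05584 L/cmH2O = 0.39 s.
Fraction remaining at end-expiration = e^(−Te/τ) = e^(−0.32/0.39) = 0.4402 → 44.02%.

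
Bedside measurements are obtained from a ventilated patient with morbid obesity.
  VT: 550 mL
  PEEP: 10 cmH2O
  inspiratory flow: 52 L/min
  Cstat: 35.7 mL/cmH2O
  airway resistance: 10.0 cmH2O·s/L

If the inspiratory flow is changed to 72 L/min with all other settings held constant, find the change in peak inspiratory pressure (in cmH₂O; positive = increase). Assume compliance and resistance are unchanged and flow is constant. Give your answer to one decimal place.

3.3

Flow: 52 L/min ÷ 60 = 0.8667 L/s.
New flow: 72 L/min ÷ 60 = 1.2 L/s.
PIP = Vt/C + R·V̇ + PEEP (constant-flow equation of motion).
Only the resistive term changes: ΔPIP = R × ΔV̇ = 10.0 × (1.2 − 0.8667) = 10.0 × 0.3333 = 3.333 cmH2O.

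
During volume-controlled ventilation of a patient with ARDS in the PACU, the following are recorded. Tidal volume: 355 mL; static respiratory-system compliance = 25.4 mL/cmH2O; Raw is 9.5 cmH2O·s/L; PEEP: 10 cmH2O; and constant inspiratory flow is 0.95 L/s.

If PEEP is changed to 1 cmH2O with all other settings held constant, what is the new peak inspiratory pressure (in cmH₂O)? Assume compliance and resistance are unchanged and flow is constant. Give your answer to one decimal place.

PIP = Vt/C + R·V̇ + PEEP (constant-flow equation of motion).
Only the baseline term changes: ΔPIP = ΔPEEP = 1 − 10 = -9.0 cmH2O.
Original PIP = 355/25.4 + 9.5×0.95 + 10 = 33.001 cmH2O; new PIP = 33.001 + (-9.0) = 24.001 cmH2O.

24.0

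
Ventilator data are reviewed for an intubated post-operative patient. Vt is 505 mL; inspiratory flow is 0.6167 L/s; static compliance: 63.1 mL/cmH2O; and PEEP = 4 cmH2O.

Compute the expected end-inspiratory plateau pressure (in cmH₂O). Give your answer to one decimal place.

12.0

Pplat = PEEP + Vt / Cstat = 4 + 505 / 63.1 = 4 + 8.003 = 12.003 cmH2O.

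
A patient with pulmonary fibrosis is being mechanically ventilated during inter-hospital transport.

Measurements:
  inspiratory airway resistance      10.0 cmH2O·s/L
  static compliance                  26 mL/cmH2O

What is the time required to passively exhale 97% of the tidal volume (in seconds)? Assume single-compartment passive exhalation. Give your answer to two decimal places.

0.91

τ = R × C = 10.0 × 26 mL/cmH2O = 10.0 × 0.026 L/cmH2O = 0.26 s.
Exhaled fraction f = 1 − e^(−t/τ) → t = −τ·ln(1 − f) = −0.26·ln(0.03) = 0.9117 s.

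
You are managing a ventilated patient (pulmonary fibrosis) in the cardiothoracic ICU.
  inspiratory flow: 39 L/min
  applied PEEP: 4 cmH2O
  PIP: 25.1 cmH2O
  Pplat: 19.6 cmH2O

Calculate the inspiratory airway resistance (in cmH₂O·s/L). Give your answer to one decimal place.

Flow: 39 L/min ÷ 60 = 0.65 L/s.
Raw = (PIP − Pplat) / flow = (25.1 − 19.6) / 0.65 = 5.5 / 0.65 = 8.462 cmH2O·s/L.

8.5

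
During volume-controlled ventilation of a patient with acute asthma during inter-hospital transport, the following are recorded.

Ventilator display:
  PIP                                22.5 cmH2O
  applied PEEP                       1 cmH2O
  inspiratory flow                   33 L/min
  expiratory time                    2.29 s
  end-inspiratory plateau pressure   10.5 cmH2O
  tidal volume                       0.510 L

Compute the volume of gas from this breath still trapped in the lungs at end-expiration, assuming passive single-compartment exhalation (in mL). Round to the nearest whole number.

72

Flow: 33 L/min ÷ 60 = 0.55 L/s.
R = (PIP − Pplat)/V̇ = (22.5 − 10.5) / 0.55 = 12.0/0.55 = 21.818 cmH2O·s/L.
C = Vt/(Pplat − PEEP) = 510.0 / (10.5 − 1) = 510.0/9.5 = 53.684 mL/cmH2O.
τ = R × C = 21.818 × 0.05368 L/cmH2O = 1.171 s.
Fraction remaining = e^(−Te/τ) = e^(−2.29/1.171) = 0.1415.
Trapped volume = 510.0 × 0.1415 = 72.165 mL.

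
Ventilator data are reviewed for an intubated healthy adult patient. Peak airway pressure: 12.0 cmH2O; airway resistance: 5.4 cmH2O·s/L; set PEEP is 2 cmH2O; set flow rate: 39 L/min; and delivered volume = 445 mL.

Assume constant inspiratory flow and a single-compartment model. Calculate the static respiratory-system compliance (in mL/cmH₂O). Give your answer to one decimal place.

Flow: 39 L/min ÷ 60 = 0.65 L/s.
Equation of motion (constant flow): PIP = Vt/C + R·V̇ + PEEP.
Vt/C = PIP − R·V̇ − PEEP = 12.0 − 5.4×0.65 − 2 = 12.0 − 3.51 − 2 = 6.49 cmH2O.
C = Vt / 6.49 = 445 / 6.49 = 68.567 mL/cmH2O.

68.6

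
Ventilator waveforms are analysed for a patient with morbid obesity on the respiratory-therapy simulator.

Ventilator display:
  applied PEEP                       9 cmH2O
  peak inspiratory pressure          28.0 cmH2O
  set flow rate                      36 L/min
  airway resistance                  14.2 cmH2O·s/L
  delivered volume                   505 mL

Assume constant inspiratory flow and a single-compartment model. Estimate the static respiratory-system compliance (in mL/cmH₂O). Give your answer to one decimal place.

Flow: 36 L/min ÷ 60 = 0.6 L/s.
Equation of motion (constant flow): PIP = Vt/C + R·V̇ + PEEP.
Vt/C = PIP − R·V̇ − PEEP = 28.0 − 14.2×0.6 − 9 = 28.0 − 8.52 − 9 = 10.48 cmH2O.
C = Vt / 10.48 = 505 / 10.48 = 48.187 mL/cmH2O.

48.2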